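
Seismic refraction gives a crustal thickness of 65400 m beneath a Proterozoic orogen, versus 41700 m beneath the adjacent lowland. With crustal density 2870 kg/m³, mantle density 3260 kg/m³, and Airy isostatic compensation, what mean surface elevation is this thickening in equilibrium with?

2840 m

Excess crust Δ = 65400 m − 41700 m = 23700 m, split between elevation h and root r with h + r = Δ.
Airy balance ρ_c h = (ρ_m − ρ_c) r gives r = h ρ_c/(ρ_m − ρ_c), so h (1 + ρ_c/(ρ_m − ρ_c)) = Δ, i.e. h = Δ (ρ_m − ρ_c)/ρ_m.
h = 23700 m × 390/3260 = 2840 m.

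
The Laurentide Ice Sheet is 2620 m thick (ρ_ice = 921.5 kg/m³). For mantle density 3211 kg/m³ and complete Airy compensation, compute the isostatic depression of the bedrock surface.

752 m

Isostatic balance requires: the ice load ρ_ice t is balanced by mantle displaced below, ρ_m s.
s = t ρ_ice / ρ_m = 2620 m × 921.5/3211 = 752 m.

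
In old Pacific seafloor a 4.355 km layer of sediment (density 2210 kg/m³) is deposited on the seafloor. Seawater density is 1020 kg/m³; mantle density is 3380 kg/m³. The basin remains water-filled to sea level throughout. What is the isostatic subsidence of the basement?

2.2 km

Submarine loading: the sediment displaces seawater, and the subsidence is in turn flooded, so s (ρ_m − ρ_w) = t (ρ_sed − ρ_w).
s = 4.355 km × (2210 − 1020) / (3380 − 1020) = 2.2 km.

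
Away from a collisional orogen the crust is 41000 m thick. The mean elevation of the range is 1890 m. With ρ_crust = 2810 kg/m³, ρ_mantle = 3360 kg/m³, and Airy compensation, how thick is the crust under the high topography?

52500 m

Root depth r = h ρ_c / (ρ_m − ρ_c) = 1890 m × 2810 / 550 = 9656 m.
Total thickness = T + h + r = 41000 m + 1890 m + 9656 m = 52500 m.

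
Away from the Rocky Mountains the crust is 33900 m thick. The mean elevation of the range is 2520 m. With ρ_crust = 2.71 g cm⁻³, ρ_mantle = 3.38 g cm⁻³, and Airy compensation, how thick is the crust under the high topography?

Root depth r = h ρ_c / (ρ_m − ρ_c) = 2520 m × 2.71 / 0.67 = 10190 m.
Total thickness = T + h + r = 33900 m + 2520 m + 10190 m = 46600 m.

46600 m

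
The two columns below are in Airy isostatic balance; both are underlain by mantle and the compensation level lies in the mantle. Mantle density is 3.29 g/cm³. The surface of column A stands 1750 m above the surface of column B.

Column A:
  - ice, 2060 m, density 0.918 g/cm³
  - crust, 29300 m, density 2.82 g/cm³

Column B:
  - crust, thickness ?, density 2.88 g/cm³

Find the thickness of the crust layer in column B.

31500 m

Take the compensation level at the base of the deeper column (depth z_c below the surface of column A) and equate Σ ρ_i t_i down to z_c; mantle fills any gap and the z_c terms cancel.
Column A: 2060×0.918 + 29300×2.82 + (z_c − 31360)×3.29
Column B: 1750×0 + x×2.88 + (z_c − 1750 − 0 − x)×3.29
The z_c×3.29 term appears on both sides and cancels. Collect the known terms of each column as K = Σ(ρt)_known − 3.29 × (depth of known layers): K_A = 84517.08 − 3.29×31360 = −18657.32; K_B = 0 − 3.29×(1750 + 0) = −5757.5.
Balance: K_A = K_B − x×(3.29 − 2.88), so x = (K_B − K_A)/(3.29 − 2.88) = 12899.8/0.41 = 31500 m.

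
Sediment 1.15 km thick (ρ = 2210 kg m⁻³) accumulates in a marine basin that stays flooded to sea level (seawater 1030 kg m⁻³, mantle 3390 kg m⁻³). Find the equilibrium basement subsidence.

0.575 km

Submarine loading: the sediment displaces seawater, and the subsidence is in turn flooded, so s (ρ_m − ρ_w) = t (ρ_sed − ρ_w).
s = 1.15 km × (2210 − 1030) / (3390 − 1030) = 0.575 km.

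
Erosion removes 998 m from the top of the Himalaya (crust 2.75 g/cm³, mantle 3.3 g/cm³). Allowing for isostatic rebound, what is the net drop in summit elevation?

Rebound u = e ρ_c/ρ_m = 998 m × 2.75/3.3 = 831.7 m.
Net surface drop = e − u = 998 m − 831.7 m = e (ρ_m − ρ_c)/ρ_m = 166 m.

166 m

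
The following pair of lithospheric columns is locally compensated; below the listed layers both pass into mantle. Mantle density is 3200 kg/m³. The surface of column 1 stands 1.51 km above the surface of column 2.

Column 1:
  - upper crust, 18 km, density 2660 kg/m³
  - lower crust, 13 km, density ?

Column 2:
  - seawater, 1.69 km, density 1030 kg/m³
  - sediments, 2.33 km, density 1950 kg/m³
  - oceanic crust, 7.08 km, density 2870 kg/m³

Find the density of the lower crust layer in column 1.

2890 kg/m³

Take the compensation level at the base of the deeper column (depth z_c below the surface of column 1) and equate Σ ρ_i t_i down to z_c; mantle fills any gap and the z_c terms cancel.
Column 1: 18×2660 + 13×ρ + (z_c − 31)×3200
Column 2: 1.51×0 + 1.69×1030 + 2.33×1950 + 7.08×2870 + (z_c − 1.51 − 11.1)×3200
The z_c×3200 term appears on both sides and cancels. Collect the known terms of each column as K = Σ(ρt)_known − 3200 × (depth of known layers): K_1 = 47880 − 3200×31 = −51320; K_2 = 26603.8 − 3200×(1.51 + 11.1) = −13748.2.
Balance: K_1 + 13×ρ = K_2, so ρ = (K_2 − K_1)/13 = 37571.8/13 = 2890 kg/m³.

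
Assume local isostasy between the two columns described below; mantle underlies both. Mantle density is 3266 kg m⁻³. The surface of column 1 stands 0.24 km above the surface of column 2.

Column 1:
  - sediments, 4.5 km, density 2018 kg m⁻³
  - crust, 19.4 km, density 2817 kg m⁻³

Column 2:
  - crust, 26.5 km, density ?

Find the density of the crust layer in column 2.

Take the compensation level at the base of the deeper column (depth z_c below the surface of column 1) and equate Σ ρ_i t_i down to z_c; mantle fills any gap and the z_c terms cancel.
Column 1: 4.5×2018 + 19.4×2817 + (z_c − 23.9)×3266
Column 2: 0.24×0 + 26.5×ρ + (z_c − 0.24 − 26.5)×3266
The z_c×3266 term appears on both sides and cancels. Collect the known terms of each column as K = Σ(ρt)_known − 3266 × (depth of known layers): K_1 = 63730.8 − 3266×23.9 = −14326.6; K_2 = 0 − 3266×(0.24 + 26.5) = −87332.84.
Balance: K_1 = K_2 + 26.5×ρ, so ρ = (K_1 − K_2)/26.5 = 73006.2/26.5 = 2750 kg m⁻³.

2750 kg m⁻³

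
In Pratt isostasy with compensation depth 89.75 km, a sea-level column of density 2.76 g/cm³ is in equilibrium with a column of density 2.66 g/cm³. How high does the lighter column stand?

ρ_ref D = ρ (D + h) → h = D (ρ_ref − ρ)/ρ.
h = 89.75 km × (2.76 − 2.66)/2.66 = 3.37 km.

3.37 km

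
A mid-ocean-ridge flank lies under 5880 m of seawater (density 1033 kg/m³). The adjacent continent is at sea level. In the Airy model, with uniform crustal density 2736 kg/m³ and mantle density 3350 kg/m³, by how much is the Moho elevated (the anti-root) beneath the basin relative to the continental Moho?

Equating mass per unit area of the two columns: replacing crust with seawater at the top is compensated by replacing crust with mantle at the base: d (ρ_c − ρ_w) = a (ρ_m − ρ_c).
a = d (ρ_c − ρ_w)/(ρ_m − ρ_c) = 5880 m × 1703/614 = 16300 m.

16300 m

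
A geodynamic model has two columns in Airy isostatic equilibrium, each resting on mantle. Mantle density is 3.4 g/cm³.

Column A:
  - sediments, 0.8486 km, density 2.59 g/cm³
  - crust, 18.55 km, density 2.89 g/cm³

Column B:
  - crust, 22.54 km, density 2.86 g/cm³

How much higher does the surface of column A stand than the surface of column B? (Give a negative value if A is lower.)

For any compensation level in the mantle, the mantle terms cancel and isostasy reduces to e = (Σt_A − Σt_B) − (Σ(ρt)_A − Σ(ρt)_B) / ρ_m.
Σt_A = 19.3986 km; Σt_B = 22.54 km; Σ(ρt)_A = 55.807374; Σ(ρt)_B = 64.4644 (in km·g/cm³).
e = (19.3986 − 22.54) − (55.807374 − 64.4644) / 3.4 = −0.595 km.

−0.595 km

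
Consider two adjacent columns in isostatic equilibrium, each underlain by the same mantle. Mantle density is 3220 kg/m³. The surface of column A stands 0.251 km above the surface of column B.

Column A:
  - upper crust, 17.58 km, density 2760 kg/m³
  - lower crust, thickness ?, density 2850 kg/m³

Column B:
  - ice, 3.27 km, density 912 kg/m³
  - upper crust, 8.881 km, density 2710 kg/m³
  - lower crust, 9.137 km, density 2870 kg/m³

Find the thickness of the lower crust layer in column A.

Take the compensation level at the base of the deeper column (depth z_c below the surface of column A) and equate Σ ρ_i t_i down to z_c; mantle fills any gap and the z_c terms cancel.
Column A: 17.58×2760 + x×2850 + (z_c − 17.58 − x)×3220
Column B: 0.251×0 + 3.27×912 + 8.881×2710 + 9.137×2870 + (z_c − 0.251 − 21.288)×3220
The z_c×3220 term appears on both sides and cancels. Collect the known terms of each column as K = Σ(ρt)_known − 3220 × (depth of known layers): K_A = 48520.8 − 3220×17.58 = −8086.8; K_B = 53272.94 − 3220×(0.251 + 21.288) = −16082.64.
Balance: K_A − x×(3220 − 2850) = K_B, so x = (K_A − K_B)/(3220 − 2850) = 7995.84/370 = 21.6 km.

21.6 km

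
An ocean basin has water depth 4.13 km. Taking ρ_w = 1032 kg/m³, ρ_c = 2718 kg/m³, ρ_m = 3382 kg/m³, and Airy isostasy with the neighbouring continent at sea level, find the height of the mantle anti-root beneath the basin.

10.5 km

In Airy isostatic equilibrium: replacing crust with seawater at the top is compensated by replacing crust with mantle at the base: d (ρ_c − ρ_w) = a (ρ_m − ρ_c).
a = d (ρ_c − ρ_w)/(ρ_m − ρ_c) = 4.13 km × 1686/664 = 10.5 km.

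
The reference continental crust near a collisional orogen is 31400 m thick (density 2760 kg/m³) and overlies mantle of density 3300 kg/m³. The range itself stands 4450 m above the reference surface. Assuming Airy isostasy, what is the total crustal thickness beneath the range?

Root depth r = h ρ_c / (ρ_m − ρ_c) = 4450 m × 2760 / 540 = 22740 m.
Total thickness = T + h + r = 31400 m + 4450 m + 22740 m = 58600 m.

58600 m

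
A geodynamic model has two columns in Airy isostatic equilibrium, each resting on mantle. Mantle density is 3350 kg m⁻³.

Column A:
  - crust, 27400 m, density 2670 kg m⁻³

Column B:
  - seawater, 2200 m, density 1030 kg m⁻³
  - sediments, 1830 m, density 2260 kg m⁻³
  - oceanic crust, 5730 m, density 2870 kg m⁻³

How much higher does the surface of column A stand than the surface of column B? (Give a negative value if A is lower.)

For any compensation level in the mantle, the mantle terms cancel and isostasy reduces to e = (Σt_A − Σt_B) − (Σ(ρt)_A − Σ(ρt)_B) / ρ_m.
Σt_A = 27400 m; Σt_B = 9760 m; Σ(ρt)_A = 73158000; Σ(ρt)_B = 22846900 (in m·kg m⁻³).
e = (27400 − 9760) − (73158000 − 22846900) / 3350 = 2620 m.

2620 m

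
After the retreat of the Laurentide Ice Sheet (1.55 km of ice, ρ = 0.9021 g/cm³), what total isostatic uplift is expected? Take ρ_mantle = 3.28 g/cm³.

0.426 km

Removing the load lets mantle flow back in; uplift u satisfies ρ_ice t = ρ_m u.
u = t ρ_ice/ρ_m = 1.55 km × 0.9021/3.28 = 0.426 km.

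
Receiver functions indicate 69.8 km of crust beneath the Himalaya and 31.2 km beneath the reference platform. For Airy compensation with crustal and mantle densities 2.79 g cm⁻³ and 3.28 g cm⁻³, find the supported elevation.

Excess crust Δ = 69.8 km − 31.2 km = 38.6 km, split between elevation h and root r with h + r = Δ.
Airy balance ρ_c h = (ρ_m − ρ_c) r gives r = h ρ_c/(ρ_m − ρ_c), so h (1 + ρ_c/(ρ_m − ρ_c)) = Δ, i.e. h = Δ (ρ_m − ρ_c)/ρ_m.
h = 38.6 km × 0.49/3.28 = 5.77 km.

5.77 km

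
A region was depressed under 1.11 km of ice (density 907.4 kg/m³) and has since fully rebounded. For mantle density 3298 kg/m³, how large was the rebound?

0.305 km

Removing the load lets mantle flow back in; uplift u satisfies ρ_ice t = ρ_m u.
u = t ρ_ice/ρ_m = 1.11 km × 907.4/3298 = 0.305 km.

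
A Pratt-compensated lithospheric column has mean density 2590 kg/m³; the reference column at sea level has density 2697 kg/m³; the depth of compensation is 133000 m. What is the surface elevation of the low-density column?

5490 m

ρ_ref D = ρ (D + h) → h = D (ρ_ref − ρ)/ρ.
h = 133000 m × (2697 − 2590)/2590 = 5490 m.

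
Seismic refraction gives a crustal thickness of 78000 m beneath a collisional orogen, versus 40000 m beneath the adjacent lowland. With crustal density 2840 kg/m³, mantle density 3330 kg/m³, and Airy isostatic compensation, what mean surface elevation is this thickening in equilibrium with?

5590 m

Excess crust Δ = 78000 m − 40000 m = 38000 m, split between elevation h and root r with h + r = Δ.
Airy balance ρ_c h = (ρ_m − ρ_c) r gives r = h ρ_c/(ρ_m − ρ_c), so h (1 + ρ_c/(ρ_m − ρ_c)) = Δ, i.e. h = Δ (ρ_m − ρ_c)/ρ_m.
h = 38000 m × 490/3330 = 5590 m.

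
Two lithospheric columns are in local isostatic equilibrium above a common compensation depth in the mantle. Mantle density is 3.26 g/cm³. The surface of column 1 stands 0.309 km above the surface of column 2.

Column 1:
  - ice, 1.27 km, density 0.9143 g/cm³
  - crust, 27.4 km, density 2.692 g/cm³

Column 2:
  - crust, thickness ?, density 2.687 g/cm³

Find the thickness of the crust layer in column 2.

30.6 km

Take the compensation level at the base of the deeper column (depth z_c below the surface of column 1) and equate Σ ρ_i t_i down to z_c; mantle fills any gap and the z_c terms cancel.
Column 1: 1.27×0.9143 + 27.4×2.692 + (z_c − 28.67)×3.26
Column 2: 0.309×0 + x×2.687 + (z_c − 0.309 − 0 − x)×3.26
The z_c×3.26 term appears on both sides and cancels. Collect the known terms of each column as K = Σ(ρt)_known − 3.26 × (depth of known layers): K_1 = 74.921961 − 3.26×28.67 = −18.542239; K_2 = 0 − 3.26×(0.309 + 0) = −1.00734.
Balance: K_1 = K_2 − x×(3.26 − 2.687), so x = (K_2 − K_1)/(3.26 − 2.687) = 17.5349/0.573 = 30.6 km.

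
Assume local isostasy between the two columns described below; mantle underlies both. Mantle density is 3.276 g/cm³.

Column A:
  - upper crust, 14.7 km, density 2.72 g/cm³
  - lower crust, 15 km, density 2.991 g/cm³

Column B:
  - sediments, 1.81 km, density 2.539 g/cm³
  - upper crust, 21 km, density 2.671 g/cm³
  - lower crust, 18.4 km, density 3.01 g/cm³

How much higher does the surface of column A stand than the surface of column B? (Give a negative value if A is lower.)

−1.98 km

For any compensation level in the mantle, the mantle terms cancel and isostasy reduces to e = (Σt_A − Σt_B) − (Σ(ρt)_A − Σ(ρt)_B) / ρ_m.
Σt_A = 29.7 km; Σt_B = 41.21 km; Σ(ρt)_A = 84.849; Σ(ρt)_B = 116.07059 (in km·g/cm³).
e = (29.7 − 41.21) − (84.849 − 116.07059) / 3.276 = −1.98 km.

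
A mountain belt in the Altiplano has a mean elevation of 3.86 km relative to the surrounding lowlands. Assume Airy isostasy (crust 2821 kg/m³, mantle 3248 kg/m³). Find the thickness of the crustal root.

Isostatic balance requires: the weight of the topography is balanced by the buoyancy of the root, ρ_c h = (ρ_m − ρ_c) r.
r = h · ρ_c / (ρ_m − ρ_c) = 3.86 km × 2821 / (3248 − 2821) = 25.5 km.

25.5 km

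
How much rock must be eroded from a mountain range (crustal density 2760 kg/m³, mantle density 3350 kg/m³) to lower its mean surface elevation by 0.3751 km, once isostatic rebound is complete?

Net drop Δ = e − u = e − e ρ_c/ρ_m = e (ρ_m − ρ_c)/ρ_m.
e = Δ ρ_m/(ρ_m − ρ_c) = 0.3751 km × 3350/590 = 2.13 km.

2.13 km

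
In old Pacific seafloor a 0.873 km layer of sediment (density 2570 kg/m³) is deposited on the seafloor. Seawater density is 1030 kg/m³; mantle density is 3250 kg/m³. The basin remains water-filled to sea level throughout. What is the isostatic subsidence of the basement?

Submarine loading: the sediment displaces seawater, and the subsidence is in turn flooded, so s (ρ_m − ρ_w) = t (ρ_sed − ρ_w).
s = 0.873 km × (2570 − 1030) / (3250 − 1030) = 0.606 km.

0.606 km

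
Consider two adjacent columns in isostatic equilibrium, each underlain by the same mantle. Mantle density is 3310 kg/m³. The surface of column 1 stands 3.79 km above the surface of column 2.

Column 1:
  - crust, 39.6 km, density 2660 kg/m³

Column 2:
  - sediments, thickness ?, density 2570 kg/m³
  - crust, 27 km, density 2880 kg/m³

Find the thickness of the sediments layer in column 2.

2.14 km

Take the compensation level at the base of the deeper column (depth z_c below the surface of column 1) and equate Σ ρ_i t_i down to z_c; mantle fills any gap and the z_c terms cancel.
Column 1: 39.6×2660 + (z_c − 39.6)×3310
Column 2: 3.79×0 + x×2570 + 27×2880 + (z_c − 3.79 − 27 − x)×3310
The z_c×3310 term appears on both sides and cancels. Collect the known terms of each column as K = Σ(ρt)_known − 3310 × (depth of known layers): K_1 = 105336 − 3310×39.6 = −25740; K_2 = 77760 − 3310×(3.79 + 27) = −24154.9.
Balance: K_1 = K_2 − x×(3310 − 2570), so x = (K_2 − K_1)/(3310 − 2570) = 1585.1/740 = 2.14 km.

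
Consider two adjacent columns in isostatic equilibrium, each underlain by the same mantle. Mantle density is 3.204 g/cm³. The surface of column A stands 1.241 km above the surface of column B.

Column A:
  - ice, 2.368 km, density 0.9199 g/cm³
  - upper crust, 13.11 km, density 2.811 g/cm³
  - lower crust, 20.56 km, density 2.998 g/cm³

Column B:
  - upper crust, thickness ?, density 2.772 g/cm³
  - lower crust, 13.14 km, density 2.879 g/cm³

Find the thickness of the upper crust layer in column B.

Take the compensation level at the base of the deeper column (depth z_c below the surface of column A) and equate Σ ρ_i t_i down to z_c; mantle fills any gap and the z_c terms cancel.
Column A: 2.368×0.9199 + 13.11×2.811 + 20.56×2.998 + (z_c − 36.038)×3.204
Column B: 1.241×0 + x×2.772 + 13.14×2.879 + (z_c − 1.241 − 13.14 − x)×3.204
The z_c×3.204 term appears on both sides and cancels. Collect the known terms of each column as K = Σ(ρt)_known − 3.204 × (depth of known layers): K_A = 100.669413 − 3.204×36.038 = −14.7963388; K_B = 37.83006 − 3.204×(1.241 + 13.14) = −8.246664.
Balance: K_A = K_B − x×(3.204 − 2.772), so x = (K_B − K_A)/(3.204 − 2.772) = 6.54967/0.432 = 15.2 km.

15.2 km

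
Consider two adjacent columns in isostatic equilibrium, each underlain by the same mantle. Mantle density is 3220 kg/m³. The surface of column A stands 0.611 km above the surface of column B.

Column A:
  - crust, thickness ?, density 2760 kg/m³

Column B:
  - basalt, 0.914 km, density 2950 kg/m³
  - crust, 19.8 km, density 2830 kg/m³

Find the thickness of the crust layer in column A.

Take the compensation level at the base of the deeper column (depth z_c below the surface of column A) and equate Σ ρ_i t_i down to z_c; mantle fills any gap and the z_c terms cancel.
Column A: x×2760 + (z_c − 0 − x)×3220
Column B: 0.611×0 + 0.914×2950 + 19.8×2830 + (z_c − 0.611 − 20.714)×3220
The z_c×3220 term appears on both sides and cancels. Collect the known terms of each column as K = Σ(ρt)_known − 3220 × (depth of known layers): K_A = 0 − 3220×0 = 0; K_B = 58730.3 − 3220×(0.611 + 20.714) = −9936.2.
Balance: K_A − x×(3220 − 2760) = K_B, so x = (K_A − K_B)/(3220 − 2760) = 9936.2/460 = 21.6 km.

21.6 km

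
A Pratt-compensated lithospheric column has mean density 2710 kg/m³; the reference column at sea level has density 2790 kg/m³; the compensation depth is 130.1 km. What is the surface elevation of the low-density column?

3.84 km

ρ_ref D = ρ (D + h) → h = D (ρ_ref − ρ)/ρ.
h = 130.1 km × (2790 − 2710)/2710 = 3.84 km.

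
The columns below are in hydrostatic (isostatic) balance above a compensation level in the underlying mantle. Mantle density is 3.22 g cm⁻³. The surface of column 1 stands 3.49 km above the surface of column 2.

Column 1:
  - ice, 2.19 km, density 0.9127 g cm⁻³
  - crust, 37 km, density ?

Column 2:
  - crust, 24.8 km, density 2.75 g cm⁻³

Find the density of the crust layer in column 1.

Take the compensation level at the base of the deeper column (depth z_c below the surface of column 1) and equate Σ ρ_i t_i down to z_c; mantle fills any gap and the z_c terms cancel.
Column 1: 2.19×0.9127 + 37×ρ + (z_c − 39.19)×3.22
Column 2: 3.49×0 + 24.8×2.75 + (z_c − 3.49 − 24.8)×3.22
The z_c×3.22 term appears on both sides and cancels. Collect the known terms of each column as K = Σ(ρt)_known − 3.22 × (depth of known layers): K_1 = 1.998813 − 3.22×39.19 = −124.192987; K_2 = 68.2 − 3.22×(3.49 + 24.8) = −22.8938.
Balance: K_1 + 37×ρ = K_2, so ρ = (K_2 − K_1)/37 = 101.299/37 = 2.74 g cm⁻³.

2.74 g cm⁻³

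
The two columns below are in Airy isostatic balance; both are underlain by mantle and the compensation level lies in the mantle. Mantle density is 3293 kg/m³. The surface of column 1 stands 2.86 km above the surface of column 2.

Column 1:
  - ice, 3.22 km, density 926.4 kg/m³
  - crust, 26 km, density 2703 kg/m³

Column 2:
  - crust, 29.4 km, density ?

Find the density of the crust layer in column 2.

Take the compensation level at the base of the deeper column (depth z_c below the surface of column 1) and equate Σ ρ_i t_i down to z_c; mantle fills any gap and the z_c terms cancel.
Column 1: 3.22×926.4 + 26×2703 + (z_c − 29.22)×3293
Column 2: 2.86×0 + 29.4×ρ + (z_c − 2.86 − 29.4)×3293
The z_c×3293 term appears on both sides and cancels. Collect the known terms of each column as K = Σ(ρt)_known − 3293 × (depth of known layers): K_1 = 73261.008 − 3293×29.22 = −22960.452; K_2 = 0 − 3293×(2.86 + 29.4) = −106232.18.
Balance: K_1 = K_2 + 29.4×ρ, so ρ = (K_1 − K_2)/29.4 = 83271.7/29.4 = 2830 kg/m³.

2830 kg/m³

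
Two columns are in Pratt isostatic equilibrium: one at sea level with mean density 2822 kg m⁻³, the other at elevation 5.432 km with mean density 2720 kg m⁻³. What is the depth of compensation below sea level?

ρ_ref D = ρ (D + h) → D (ρ_ref − ρ) = ρ h.
D = ρ h/(ρ_ref − ρ) = 2720 × 5.432 km/(2822 − 2720) = 145 km.

145 km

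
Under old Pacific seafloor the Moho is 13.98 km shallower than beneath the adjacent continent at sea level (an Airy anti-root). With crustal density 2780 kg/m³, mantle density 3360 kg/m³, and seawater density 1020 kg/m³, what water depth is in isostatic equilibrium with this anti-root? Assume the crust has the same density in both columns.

4.61 km

Replacing a thickness d of crust by seawater at the top must be balanced by replacing crust with mantle at the base: d (ρ_c − ρ_w) = a (ρ_m − ρ_c).
d = a (ρ_m − ρ_c)/(ρ_c − ρ_w) = 13.98 km × 580/1760 = 4.61 km.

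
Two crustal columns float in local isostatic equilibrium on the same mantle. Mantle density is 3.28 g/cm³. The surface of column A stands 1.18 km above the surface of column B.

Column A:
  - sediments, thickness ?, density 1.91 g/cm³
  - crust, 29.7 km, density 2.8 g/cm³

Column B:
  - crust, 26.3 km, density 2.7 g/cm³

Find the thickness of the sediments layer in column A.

Take the compensation level at the base of the deeper column (depth z_c below the surface of column A) and equate Σ ρ_i t_i down to z_c; mantle fills any gap and the z_c terms cancel.
Column A: x×1.91 + 29.7×2.8 + (z_c − 29.7 − x)×3.28
Column B: 1.18×0 + 26.3×2.7 + (z_c − 1.18 − 26.3)×3.28
The z_c×3.28 term appears on both sides and cancels. Collect the known terms of each column as K = Σ(ρt)_known − 3.28 × (depth of known layers): K_A = 83.16 − 3.28×29.7 = −14.256; K_B = 71.01 − 3.28×(1.18 + 26.3) = −19.1244.
Balance: K_A − x×(3.28 − 1.91) = K_B, so x = (K_A − K_B)/(3.28 − 1.91) = 4.8684/1.37 = 3.55 km.

3.55 km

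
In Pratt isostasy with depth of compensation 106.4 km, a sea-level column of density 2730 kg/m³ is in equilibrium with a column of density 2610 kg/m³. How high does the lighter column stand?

ρ_ref D = ρ (D + h) → h = D (ρ_ref − ρ)/ρ.
h = 106.4 km × (2730 − 2610)/2610 = 4.89 km.

4.89 km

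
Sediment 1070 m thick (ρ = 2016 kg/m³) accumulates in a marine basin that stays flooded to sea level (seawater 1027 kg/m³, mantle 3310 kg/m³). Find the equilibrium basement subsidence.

Submarine loading: the sediment displaces seawater, and the subsidence is in turn flooded, so s (ρ_m − ρ_w) = t (ρ_sed − ρ_w).
s = 1070 m × (2016 − 1027) / (3310 − 1027) = 464 m.

464 m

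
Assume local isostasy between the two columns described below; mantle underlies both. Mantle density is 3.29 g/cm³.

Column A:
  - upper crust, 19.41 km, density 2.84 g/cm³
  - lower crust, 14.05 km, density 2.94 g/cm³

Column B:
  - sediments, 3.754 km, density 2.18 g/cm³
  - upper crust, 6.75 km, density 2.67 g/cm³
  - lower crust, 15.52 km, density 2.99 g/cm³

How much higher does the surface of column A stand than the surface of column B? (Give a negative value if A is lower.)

For any compensation level in the mantle, the mantle terms cancel and isostasy reduces to e = (Σt_A − Σt_B) − (Σ(ρt)_A − Σ(ρt)_B) / ρ_m.
Σt_A = 33.46 km; Σt_B = 26.024 km; Σ(ρt)_A = 96.4314; Σ(ρt)_B = 72.61102 (in km·g/cm³).
e = (33.46 − 26.024) − (96.4314 − 72.61102) / 3.29 = 0.196 km.

0.196 km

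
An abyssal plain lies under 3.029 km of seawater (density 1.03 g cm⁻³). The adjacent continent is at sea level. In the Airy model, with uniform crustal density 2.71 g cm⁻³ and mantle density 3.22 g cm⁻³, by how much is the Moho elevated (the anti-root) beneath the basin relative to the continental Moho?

In Airy isostatic equilibrium: replacing crust with seawater at the top is compensated by replacing crust with mantle at the base: d (ρ_c − ρ_w) = a (ρ_m − ρ_c).
a = d (ρ_c − ρ_w)/(ρ_m − ρ_c) = 3.029 km × 1.68/0.51 = 9.98 km.

9.98 km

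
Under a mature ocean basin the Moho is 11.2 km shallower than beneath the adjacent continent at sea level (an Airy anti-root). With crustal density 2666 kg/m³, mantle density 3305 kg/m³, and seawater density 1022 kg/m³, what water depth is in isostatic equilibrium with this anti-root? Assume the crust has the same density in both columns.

4.35 km

Replacing a thickness d of crust by seawater at the top must be balanced by replacing crust with mantle at the base: d (ρ_c − ρ_w) = a (ρ_m − ρ_c).
d = a (ρ_m − ρ_c)/(ρ_c − ρ_w) = 11.2 km × 639/1644 = 4.35 km.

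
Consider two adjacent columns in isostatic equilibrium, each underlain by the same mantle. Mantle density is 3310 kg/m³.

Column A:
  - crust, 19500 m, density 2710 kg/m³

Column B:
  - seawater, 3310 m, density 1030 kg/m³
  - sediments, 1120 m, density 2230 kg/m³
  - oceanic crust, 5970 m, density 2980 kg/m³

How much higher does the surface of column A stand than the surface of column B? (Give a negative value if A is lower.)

294 m

For any compensation level in the mantle, the mantle terms cancel and isostasy reduces to e = (Σt_A − Σt_B) − (Σ(ρt)_A − Σ(ρt)_B) / ρ_m.
Σt_A = 19500 m; Σt_B = 10400 m; Σ(ρt)_A = 52845000; Σ(ρt)_B = 23697500 (in m·kg/m³).
e = (19500 − 10400) − (52845000 − 23697500) / 3310 = 294 m.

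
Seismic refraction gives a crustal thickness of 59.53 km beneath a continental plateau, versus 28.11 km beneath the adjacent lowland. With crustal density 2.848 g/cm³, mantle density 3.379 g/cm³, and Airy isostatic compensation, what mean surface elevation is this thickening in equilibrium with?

4.94 km

Excess crust Δ = 59.53 km − 28.11 km = 31.42 km, split between elevation h and root r with h + r = Δ.
Airy balance ρ_c h = (ρ_m − ρ_c) r gives r = h ρ_c/(ρ_m − ρ_c), so h (1 + ρ_c/(ρ_m − ρ_c)) = Δ, i.e. h = Δ (ρ_m − ρ_c)/ρ_m.
h = 31.42 km × 0.531/3.379 = 4.94 km.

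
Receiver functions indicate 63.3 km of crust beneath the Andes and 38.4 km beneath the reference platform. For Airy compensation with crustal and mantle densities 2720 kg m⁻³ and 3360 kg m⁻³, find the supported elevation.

4.74 km

Excess crust Δ = 63.3 km − 38.4 km = 24.9 km, split between elevation h and root r with h + r = Δ.
Airy balance ρ_c h = (ρ_m − ρ_c) r gives r = h ρ_c/(ρ_m − ρ_c), so h (1 + ρ_c/(ρ_m − ρ_c)) = Δ, i.e. h = Δ (ρ_m − ρ_c)/ρ_m.
h = 24.9 km × 640/3360 = 4.74 km.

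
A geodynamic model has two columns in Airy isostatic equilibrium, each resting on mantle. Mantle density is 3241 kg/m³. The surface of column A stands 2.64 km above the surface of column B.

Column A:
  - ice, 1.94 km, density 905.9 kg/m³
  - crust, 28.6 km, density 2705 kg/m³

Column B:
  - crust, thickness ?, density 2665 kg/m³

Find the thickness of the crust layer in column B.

19.6 km

Take the compensation level at the base of the deeper column (depth z_c below the surface of column A) and equate Σ ρ_i t_i down to z_c; mantle fills any gap and the z_c terms cancel.
Column A: 1.94×905.9 + 28.6×2705 + (z_c − 30.54)×3241
Column B: 2.64×0 + x×2665 + (z_c − 2.64 − 0 − x)×3241
The z_c×3241 term appears on both sides and cancels. Collect the known terms of each column as K = Σ(ρt)_known − 3241 × (depth of known layers): K_A = 79120.446 − 3241×30.54 = −19859.694; K_B = 0 − 3241×(2.64 + 0) = −8556.24.
Balance: K_A = K_B − x×(3241 − 2665), so x = (K_B − K_A)/(3241 − 2665) = 11303.5/576 = 19.6 km.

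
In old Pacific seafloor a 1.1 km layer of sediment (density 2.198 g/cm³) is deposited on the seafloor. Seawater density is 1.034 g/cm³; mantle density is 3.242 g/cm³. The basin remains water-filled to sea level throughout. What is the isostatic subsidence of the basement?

Submarine loading: the sediment displaces seawater, and the subsidence is in turn flooded, so s (ρ_m − ρ_w) = t (ρ_sed − ρ_w).
s = 1.1 km × (2.198 − 1.034) / (3.242 − 1.034) = 0.58 km.

0.58 km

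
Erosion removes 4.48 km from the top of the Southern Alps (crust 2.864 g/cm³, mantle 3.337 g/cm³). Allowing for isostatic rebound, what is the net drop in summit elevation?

0.635 km

Rebound u = e ρ_c/ρ_m = 4.48 km × 2.864/3.337 = 3.845 km.
Net surface drop = e − u = 4.48 km − 3.845 km = e (ρ_m − ρ_c)/ρ_m = 0.635 km.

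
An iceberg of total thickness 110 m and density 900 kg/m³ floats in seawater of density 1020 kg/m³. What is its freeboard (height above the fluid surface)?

12.9 m

Floating equilibrium: submerged depth d = t ρ_obj/ρ_fluid = 110 m × 900/1020 = 97.06 m.
Freeboard = t − d = 110 m − 97.06 m = 12.9 m.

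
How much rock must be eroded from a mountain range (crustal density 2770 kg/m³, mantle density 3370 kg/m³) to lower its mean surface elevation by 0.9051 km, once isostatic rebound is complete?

5.08 km

Net drop Δ = e − u = e − e ρ_c/ρ_m = e (ρ_m − ρ_c)/ρ_m.
e = Δ ρ_m/(ρ_m − ρ_c) = 0.9051 km × 3370/600 = 5.08 km.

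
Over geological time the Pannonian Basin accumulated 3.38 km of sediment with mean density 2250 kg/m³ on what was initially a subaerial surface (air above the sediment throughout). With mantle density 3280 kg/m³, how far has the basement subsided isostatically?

Subaerial load: s = t ρ_sed / ρ_m = 3.38 km × 2250/3280 = 2.32 km.

2.32 km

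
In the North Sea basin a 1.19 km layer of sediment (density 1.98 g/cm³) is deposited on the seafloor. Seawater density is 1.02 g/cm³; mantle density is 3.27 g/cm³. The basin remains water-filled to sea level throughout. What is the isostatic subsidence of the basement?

Submarine loading: the sediment displaces seawater, and the subsidence is in turn flooded, so s (ρ_m − ρ_w) = t (ρ_sed − ρ_w).
s = 1.19 km × (1.98 − 1.02) / (3.27 − 1.02) = 0.508 km.

0.508 km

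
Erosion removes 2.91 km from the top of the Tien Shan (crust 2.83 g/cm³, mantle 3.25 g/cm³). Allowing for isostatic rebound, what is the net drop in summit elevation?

Rebound u = e ρ_c/ρ_m = 2.91 km × 2.83/3.25 = 2.534 km.
Net surface drop = e − u = 2.91 km − 2.534 km = e (ρ_m − ρ_c)/ρ_m = 0.376 km.

0.376 km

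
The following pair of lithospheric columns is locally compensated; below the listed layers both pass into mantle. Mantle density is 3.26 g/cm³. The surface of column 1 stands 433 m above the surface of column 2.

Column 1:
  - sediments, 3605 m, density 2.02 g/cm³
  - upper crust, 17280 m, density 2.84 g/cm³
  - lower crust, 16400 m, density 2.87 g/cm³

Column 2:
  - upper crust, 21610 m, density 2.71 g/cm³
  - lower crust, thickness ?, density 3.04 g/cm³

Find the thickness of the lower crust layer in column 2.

21900 m

Take the compensation level at the base of the deeper column (depth z_c below the surface of column 1) and equate Σ ρ_i t_i down to z_c; mantle fills any gap and the z_c terms cancel.
Column 1: 3605×2.02 + 17280×2.84 + 16400×2.87 + (z_c − 37285)×3.26
Column 2: 433×0 + 21610×2.71 + x×3.04 + (z_c − 433 − 21610 − x)×3.26
The z_c×3.26 term appears on both sides and cancels. Collect the known terms of each column as K = Σ(ρt)_known − 3.26 × (depth of known layers): K_1 = 103425.3 − 3.26×37285 = −18123.8; K_2 = 58563.1 − 3.26×(433 + 21610) = −13297.08.
Balance: K_1 = K_2 − x×(3.26 − 3.04), so x = (K_2 − K_1)/(3.26 − 3.04) = 4826.72/0.22 = 21900 m.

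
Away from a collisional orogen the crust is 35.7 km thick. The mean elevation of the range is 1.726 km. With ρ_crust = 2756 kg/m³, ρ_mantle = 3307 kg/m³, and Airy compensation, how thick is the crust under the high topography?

46.1 km

Root depth r = h ρ_c / (ρ_m − ρ_c) = 1.726 km × 2756 / 551 = 8.633 km.
Total thickness = T + h + r = 35.7 km + 1.726 km + 8.633 km = 46.1 km.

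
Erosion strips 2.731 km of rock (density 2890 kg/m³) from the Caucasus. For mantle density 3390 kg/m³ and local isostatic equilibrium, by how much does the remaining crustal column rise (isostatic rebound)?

Unloading: uplift u = e ρ_c/ρ_m = 2.731 km × 2890/3390 = 2.33 km.

2.33 km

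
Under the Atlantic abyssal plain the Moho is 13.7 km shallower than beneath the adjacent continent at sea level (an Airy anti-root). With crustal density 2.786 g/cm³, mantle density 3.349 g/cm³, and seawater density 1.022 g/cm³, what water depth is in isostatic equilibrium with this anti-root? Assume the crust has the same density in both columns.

4.37 km

Replacing a thickness d of crust by seawater at the top must be balanced by replacing crust with mantle at the base: d (ρ_c − ρ_w) = a (ρ_m − ρ_c).
d = a (ρ_m − ρ_c)/(ρ_c − ρ_w) = 13.7 km × 0.563/1.764 = 4.37 km.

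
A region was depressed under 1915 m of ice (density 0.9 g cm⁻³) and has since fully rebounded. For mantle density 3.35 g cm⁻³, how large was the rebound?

Removing the load lets mantle flow back in; uplift u satisfies ρ_ice t = ρ_m u.
u = t ρ_ice/ρ_m = 1915 m × 0.9/3.35 = 514 m.

514 m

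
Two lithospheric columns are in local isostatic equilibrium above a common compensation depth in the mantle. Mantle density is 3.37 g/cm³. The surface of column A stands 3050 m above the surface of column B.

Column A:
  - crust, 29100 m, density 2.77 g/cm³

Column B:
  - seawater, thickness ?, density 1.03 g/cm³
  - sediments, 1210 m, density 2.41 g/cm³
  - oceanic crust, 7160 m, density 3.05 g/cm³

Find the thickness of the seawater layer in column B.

1590 m

Take the compensation level at the base of the deeper column (depth z_c below the surface of column A) and equate Σ ρ_i t_i down to z_c; mantle fills any gap and the z_c terms cancel.
Column A: 29100×2.77 + (z_c − 29100)×3.37
Column B: 3050×0 + x×1.03 + 1210×2.41 + 7160×3.05 + (z_c − 3050 − 8370 − x)×3.37
The z_c×3.37 term appears on both sides and cancels. Collect the known terms of each column as K = Σ(ρt)_known − 3.37 × (depth of known layers): K_A = 80607 − 3.37×29100 = −17460; K_B = 24754.1 − 3.37×(3050 + 8370) = −13731.3.
Balance: K_A = K_B − x×(3.37 − 1.03), so x = (K_B − K_A)/(3.37 − 1.03) = 3728.7/2.34 = 1590 m.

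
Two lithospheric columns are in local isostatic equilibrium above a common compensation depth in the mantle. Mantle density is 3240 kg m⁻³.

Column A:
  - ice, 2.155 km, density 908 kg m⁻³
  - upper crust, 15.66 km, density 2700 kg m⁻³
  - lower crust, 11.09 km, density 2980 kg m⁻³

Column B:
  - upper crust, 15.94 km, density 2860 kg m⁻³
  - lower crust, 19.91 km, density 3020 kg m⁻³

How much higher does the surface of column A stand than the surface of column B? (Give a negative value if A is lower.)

1.83 km

For any compensation level in the mantle, the mantle terms cancel and isostasy reduces to e = (Σt_A − Σt_B) − (Σ(ρt)_A − Σ(ρt)_B) / ρ_m.
Σt_A = 28.905 km; Σt_B = 35.85 km; Σ(ρt)_A = 77286.94; Σ(ρt)_B = 105716.6 (in km·kg m⁻³).
e = (28.905 − 35.85) − (77286.94 − 105716.6) / 3240 = 1.83 km.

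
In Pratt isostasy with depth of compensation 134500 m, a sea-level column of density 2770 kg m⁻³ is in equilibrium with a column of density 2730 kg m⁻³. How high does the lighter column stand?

ρ_ref D = ρ (D + h) → h = D (ρ_ref − ρ)/ρ.
h = 134500 m × (2770 − 2730)/2730 = 1970 m.

1970 m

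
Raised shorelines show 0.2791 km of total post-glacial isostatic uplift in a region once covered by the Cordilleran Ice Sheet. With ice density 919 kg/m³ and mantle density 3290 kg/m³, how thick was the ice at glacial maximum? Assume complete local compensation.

u = t ρ_ice/ρ_m → t = u ρ_m/ρ_ice = 0.2791 km × 3290/919 = 0.999 km.

0.999 km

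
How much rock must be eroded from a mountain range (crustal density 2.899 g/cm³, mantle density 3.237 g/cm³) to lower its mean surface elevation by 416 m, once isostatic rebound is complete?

3980 m

Net drop Δ = e − u = e − e ρ_c/ρ_m = e (ρ_m − ρ_c)/ρ_m.
e = Δ ρ_m/(ρ_m − ρ_c) = 416 m × 3.237/0.338 = 3980 m.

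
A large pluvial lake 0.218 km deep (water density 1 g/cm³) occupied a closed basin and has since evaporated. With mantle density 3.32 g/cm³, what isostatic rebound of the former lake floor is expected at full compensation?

0.0657 km

u = d ρ_w/ρ_m = 0.218 km × 1/3.32 = 0.0657 km.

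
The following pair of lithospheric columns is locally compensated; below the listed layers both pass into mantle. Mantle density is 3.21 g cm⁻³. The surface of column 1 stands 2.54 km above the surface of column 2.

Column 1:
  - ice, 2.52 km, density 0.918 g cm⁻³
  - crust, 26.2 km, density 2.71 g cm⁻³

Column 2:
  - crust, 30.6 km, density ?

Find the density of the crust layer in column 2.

Take the compensation level at the base of the deeper column (depth z_c below the surface of column 1) and equate Σ ρ_i t_i down to z_c; mantle fills any gap and the z_c terms cancel.
Column 1: 2.52×0.918 + 26.2×2.71 + (z_c − 28.72)×3.21
Column 2: 2.54×0 + 30.6×ρ + (z_c − 2.54 − 30.6)×3.21
The z_c×3.21 term appears on both sides and cancels. Collect the known terms of each column as K = Σ(ρt)_known − 3.21 × (depth of known layers): K_1 = 73.31536 − 3.21×28.72 = −18.87584; K_2 = 0 − 3.21×(2.54 + 30.6) = −106.3794.
Balance: K_1 = K_2 + 30.6×ρ, so ρ = (K_1 − K_2)/30.6 = 87.5036/30.6 = 2.86 g cm⁻³.

2.86 g cm⁻³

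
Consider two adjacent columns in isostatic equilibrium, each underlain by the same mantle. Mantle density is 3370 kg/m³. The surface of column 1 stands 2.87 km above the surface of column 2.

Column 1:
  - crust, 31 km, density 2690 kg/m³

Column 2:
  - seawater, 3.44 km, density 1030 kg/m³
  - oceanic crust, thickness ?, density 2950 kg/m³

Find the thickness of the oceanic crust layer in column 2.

8 km

Take the compensation level at the base of the deeper column (depth z_c below the surface of column 1) and equate Σ ρ_i t_i down to z_c; mantle fills any gap and the z_c terms cancel.
Column 1: 31×2690 + (z_c − 31)×3370
Column 2: 2.87×0 + 3.44×1030 + x×2950 + (z_c − 2.87 − 3.44 − x)×3370
The z_c×3370 term appears on both sides and cancels. Collect the known terms of each column as K = Σ(ρt)_known − 3370 × (depth of known layers): K_1 = 83390 − 3370×31 = −21080; K_2 = 3543.2 − 3370×(2.87 + 3.44) = −17721.5.
Balance: K_1 = K_2 − x×(3370 − 2950), so x = (K_2 − K_1)/(3370 − 2950) = 3358.5/420 = 8 km.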